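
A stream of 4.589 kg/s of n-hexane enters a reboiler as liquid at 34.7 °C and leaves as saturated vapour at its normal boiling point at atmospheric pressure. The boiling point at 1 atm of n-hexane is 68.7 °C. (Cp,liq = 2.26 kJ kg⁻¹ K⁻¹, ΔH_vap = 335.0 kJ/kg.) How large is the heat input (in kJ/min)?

Q = 113000 kJ/min

liquid 34.7→68.7 °C: 76.84 kJ/kg
vaporisation at 68.7 °C: 335 kJ/kg
Δh = 76.84 + 335 = 411.84 kJ/kg
Q = ṁ·Δh = 4.589 kg/s × 411.84 kJ/kg = 1889.9 kJ/s
|Q| = 1889.9 kW = 113400 kJ/min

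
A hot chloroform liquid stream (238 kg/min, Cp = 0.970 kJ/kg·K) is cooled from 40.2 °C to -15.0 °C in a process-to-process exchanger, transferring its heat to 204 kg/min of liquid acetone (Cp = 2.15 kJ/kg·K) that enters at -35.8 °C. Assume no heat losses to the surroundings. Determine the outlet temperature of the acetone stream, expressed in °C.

Heat released by hot stream: Q = 238 × 0.970 × (40.2 − -15.0) = 12743 kJ/min
Energy balance on cold side (adiabatic exchanger): Q = ṁ_c·Cp_c·(T_c,out − T_c,in)
T_c,out = -35.8 + 12743/(204 × 2.15) = -6.7451 °C

T_c,out = -6.75 °C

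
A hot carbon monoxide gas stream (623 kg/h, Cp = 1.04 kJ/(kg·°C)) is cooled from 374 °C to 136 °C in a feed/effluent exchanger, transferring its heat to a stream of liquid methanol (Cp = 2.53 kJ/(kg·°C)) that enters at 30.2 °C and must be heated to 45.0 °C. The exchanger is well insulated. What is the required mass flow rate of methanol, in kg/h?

ṁ_c = 4120 kg/h

Heat released by hot stream: Q = 623 × 1.04 × (374 − 136) = 154200 kJ/h
Energy balance on cold side (adiabatic exchanger): Q = ṁ_c·Cp_c·(T_c,out − T_c,in)
ṁ_c = 154200 / [2.53 × (45.0 − 30.2)] = 4118.3 kg/h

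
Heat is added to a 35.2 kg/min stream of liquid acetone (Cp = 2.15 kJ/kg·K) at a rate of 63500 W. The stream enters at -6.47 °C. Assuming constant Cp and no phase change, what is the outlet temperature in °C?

Q = 63500 W = 3810 kJ/min
ΔT = Q/(ṁ·Cp) = 3810/(35.2×2.15) = 50.344 K
T_out = -6.47 + 50.344 = 43.874 °C

T_out = 43.9 °C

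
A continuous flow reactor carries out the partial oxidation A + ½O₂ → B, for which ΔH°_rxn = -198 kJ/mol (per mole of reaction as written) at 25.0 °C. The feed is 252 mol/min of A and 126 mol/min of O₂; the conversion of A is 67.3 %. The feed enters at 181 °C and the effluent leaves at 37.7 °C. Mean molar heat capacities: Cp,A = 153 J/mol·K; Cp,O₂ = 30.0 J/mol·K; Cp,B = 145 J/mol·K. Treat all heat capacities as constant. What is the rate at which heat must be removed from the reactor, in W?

Q_out = 662000 W

Extent of reaction ξ = 0.673 × 252 = 169.6 mol/min
Reaction term: ξ·ΔH°_rxn = 169.6 × -198 = -33580 kJ/min
Sensible, feed 181→25 °C: -6604.4 kJ/min
Outlet flows (mol/min): A 82.404, O₂ 41.202, B 169.6
Sensible, products 25→37.7 °C: 488.13 kJ/min
Q = ΔH = -39696 kJ/min = -661.6 kW
Heat removed = 661600 W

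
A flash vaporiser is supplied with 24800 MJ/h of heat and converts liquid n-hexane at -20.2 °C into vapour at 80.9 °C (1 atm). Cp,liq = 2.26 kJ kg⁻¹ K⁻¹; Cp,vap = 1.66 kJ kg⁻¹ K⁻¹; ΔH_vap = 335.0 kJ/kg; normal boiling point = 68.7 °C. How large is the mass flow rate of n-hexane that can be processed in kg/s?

Δh = 2.26×(68.7−-20.2) + 335.0 + 1.66×(80.9−68.7) = 556.17 kJ/kg
Q = 24800 MJ/h = 6888.9 kJ/s = 6888.9 kJ/s
ṁ = Q/Δh = 6888.9 / 556.17 = 12.386 kg/s

ṁ = 12.4 kg/s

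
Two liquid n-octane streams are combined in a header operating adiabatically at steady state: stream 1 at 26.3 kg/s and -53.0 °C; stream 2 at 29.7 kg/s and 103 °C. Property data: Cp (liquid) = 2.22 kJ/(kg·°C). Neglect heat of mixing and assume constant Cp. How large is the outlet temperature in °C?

T_out = 29.7 °C

Energy balance with Q = 0: Σ ṁᵢCp,ᵢ(T_out − Tᵢ) = 0
Σ ṁᵢCp,ᵢTᵢ = 26.3×2.22×-53.0 + 29.7×2.22×103 = 3696.7
Σ ṁᵢCp,ᵢ = 26.3×2.22 + 29.7×2.22 = 124.32
T_out = 3696.7 / 124.32 = 29.736 °C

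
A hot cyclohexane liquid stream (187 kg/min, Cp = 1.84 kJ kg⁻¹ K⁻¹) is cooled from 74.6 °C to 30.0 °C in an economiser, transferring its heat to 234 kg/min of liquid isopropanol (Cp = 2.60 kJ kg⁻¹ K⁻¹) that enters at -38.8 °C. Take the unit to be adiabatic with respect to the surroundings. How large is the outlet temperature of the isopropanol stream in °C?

Heat released by hot stream: Q = 187 × 1.84 × (74.6 − 30.0) = 15346 kJ/min
Energy balance on cold side (adiabatic exchanger): Q = ṁ_c·Cp_c·(T_c,out − T_c,in)
T_c,out = -38.8 + 15346/(234 × 2.60) = -13.577 °C

T_c,out = -13.6 °C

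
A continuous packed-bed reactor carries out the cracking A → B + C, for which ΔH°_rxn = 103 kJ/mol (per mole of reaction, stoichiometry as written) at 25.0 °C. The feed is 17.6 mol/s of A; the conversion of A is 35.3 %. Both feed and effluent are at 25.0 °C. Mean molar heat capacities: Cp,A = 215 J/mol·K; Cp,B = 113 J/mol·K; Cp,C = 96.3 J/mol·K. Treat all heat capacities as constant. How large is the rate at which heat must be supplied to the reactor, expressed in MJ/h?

Extent of reaction ξ = 0.353 × 17.6 = 6.2128 mol/s
Reaction term: ξ·ΔH°_rxn = 6.2128 × 103 = 639.92 kJ/s
Q = ΔH = 639.92 kJ/s = 639.92 kW
Heat supplied = 2303.7 MJ/h

Q_in = 2300 MJ/h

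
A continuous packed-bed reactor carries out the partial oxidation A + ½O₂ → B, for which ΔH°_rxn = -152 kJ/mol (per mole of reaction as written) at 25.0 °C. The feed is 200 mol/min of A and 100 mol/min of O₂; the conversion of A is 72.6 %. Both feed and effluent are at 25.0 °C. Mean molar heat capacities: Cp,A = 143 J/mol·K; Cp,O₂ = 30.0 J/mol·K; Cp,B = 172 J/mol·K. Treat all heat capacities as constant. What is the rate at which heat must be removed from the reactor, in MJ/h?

Extent of reaction ξ = 0.726 × 200 = 145.2 mol/min
Reaction term: ξ·ΔH°_rxn = 145.2 × -152 = -22070 kJ/min
Q = ΔH = -22070 kJ/min = -367.84 kW
Heat removed = 1324.2 MJ/h

Q_out = 1320 MJ/h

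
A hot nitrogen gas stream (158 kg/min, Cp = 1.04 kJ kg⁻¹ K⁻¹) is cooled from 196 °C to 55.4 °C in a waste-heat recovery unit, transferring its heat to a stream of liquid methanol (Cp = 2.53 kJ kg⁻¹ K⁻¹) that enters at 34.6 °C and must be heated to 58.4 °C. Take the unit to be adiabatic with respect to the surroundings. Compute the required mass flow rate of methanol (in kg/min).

Heat released by hot stream: Q = 158 × 1.04 × (196 − 55.4) = 23103 kJ/min
Energy balance on cold side (adiabatic exchanger): Q = ṁ_c·Cp_c·(T_c,out − T_c,in)
ṁ_c = 23103 / [2.53 × (58.4 − 34.6)] = 383.69 kg/min

ṁ_c = 384 kg/min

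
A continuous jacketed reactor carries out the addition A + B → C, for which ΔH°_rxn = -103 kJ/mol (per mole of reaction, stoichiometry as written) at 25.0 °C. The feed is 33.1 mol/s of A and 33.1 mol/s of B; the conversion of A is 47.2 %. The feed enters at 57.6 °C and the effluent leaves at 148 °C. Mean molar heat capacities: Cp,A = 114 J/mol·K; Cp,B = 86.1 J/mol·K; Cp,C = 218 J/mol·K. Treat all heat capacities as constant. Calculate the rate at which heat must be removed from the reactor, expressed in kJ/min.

Q_out = 58600 kJ/min

Extent of reaction ξ = 0.472 × 33.1 = 15.623 mol/s
Reaction term: ξ·ΔH°_rxn = 15.623 × -103 = -1609.2 kJ/s
Sensible, feed 57.6→25 °C: -215.92 kJ/s
Outlet flows (mol/s): A 17.477, B 17.477, C 15.623
Sensible, products 25→148 °C: 849.06 kJ/s
Q = ΔH = -976.04 kJ/s = -976.04 kW
Heat removed = 58563 kJ/min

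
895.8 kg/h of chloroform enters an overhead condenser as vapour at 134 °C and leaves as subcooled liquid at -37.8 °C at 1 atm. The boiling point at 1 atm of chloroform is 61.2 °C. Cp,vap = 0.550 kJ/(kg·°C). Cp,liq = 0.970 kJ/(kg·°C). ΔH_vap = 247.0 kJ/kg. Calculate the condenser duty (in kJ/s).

Q_c = 95.3 kJ/s

vapour 134→61.2 °C: -40.04 kJ/kg
condensation at 61.2 °C: -247 kJ/kg
liquid 61.2→-37.8 °C: -96.03 kJ/kg
Δh = -40.04 + -247 + -96.03 = -383.07 kJ/kg
Q = ṁ·Δh = 895.8 kg/h × -383.07 kJ/kg = -343150 kJ/h
|Q| = 95.321 kW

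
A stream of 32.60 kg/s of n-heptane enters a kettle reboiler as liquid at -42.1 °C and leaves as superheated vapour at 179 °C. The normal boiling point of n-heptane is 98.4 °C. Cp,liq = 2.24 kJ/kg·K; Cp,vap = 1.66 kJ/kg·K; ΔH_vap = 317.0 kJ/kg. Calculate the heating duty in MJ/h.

liquid -42.1→98.4 °C: 314.72 kJ/kg
vaporisation at 98.4 °C: 317 kJ/kg
vapour 98.4→179 °C: 133.8 kJ/kg
Δh = 314.72 + 317 + 133.8 = 765.52 kJ/kg
Q = ṁ·Δh = 32.60 kg/s × 765.52 kJ/kg = 24956 kJ/s
|Q| = 24956 kW = 89841 MJ/h

Q = 89800 MJ/h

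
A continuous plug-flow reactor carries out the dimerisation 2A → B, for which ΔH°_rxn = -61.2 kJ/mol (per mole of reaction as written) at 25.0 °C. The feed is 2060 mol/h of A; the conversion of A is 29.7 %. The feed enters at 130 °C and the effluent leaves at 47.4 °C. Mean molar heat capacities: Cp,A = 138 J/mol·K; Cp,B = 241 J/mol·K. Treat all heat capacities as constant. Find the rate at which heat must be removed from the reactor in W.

Q_out = 11800 W

Extent of reaction ξ = 0.297 × 2060 / 2 = 305.91 mol/h
Reaction term: ξ·ΔH°_rxn = 305.91 × -61.2 = -18722 kJ/h
Sensible, feed 130→25 °C: -29849 kJ/h
Outlet flows (mol/h): A 1448.2, B 305.91
Sensible, products 25→47.4 °C: 6128 kJ/h
Q = ΔH = -42443 kJ/h = -11.79 kW
Heat removed = 11790 W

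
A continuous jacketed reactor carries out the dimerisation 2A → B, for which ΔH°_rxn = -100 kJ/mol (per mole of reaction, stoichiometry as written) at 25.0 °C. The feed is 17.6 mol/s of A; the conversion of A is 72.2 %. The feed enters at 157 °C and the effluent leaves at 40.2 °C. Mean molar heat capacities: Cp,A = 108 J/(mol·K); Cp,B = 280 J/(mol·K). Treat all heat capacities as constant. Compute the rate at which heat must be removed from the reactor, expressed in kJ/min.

Q_out = 51100 kJ/min

Extent of reaction ξ = 0.722 × 17.6 / 2 = 6.3536 mol/s
Reaction term: ξ·ΔH°_rxn = 6.3536 × -100 = -635.36 kJ/s
Sensible, feed 157→25 °C: -250.91 kJ/s
Outlet flows (mol/s): A 4.8928, B 6.3536
Sensible, products 25→40.2 °C: 35.073 kJ/s
Q = ΔH = -851.19 kJ/s = -851.19 kW
Heat removed = 51072 kJ/min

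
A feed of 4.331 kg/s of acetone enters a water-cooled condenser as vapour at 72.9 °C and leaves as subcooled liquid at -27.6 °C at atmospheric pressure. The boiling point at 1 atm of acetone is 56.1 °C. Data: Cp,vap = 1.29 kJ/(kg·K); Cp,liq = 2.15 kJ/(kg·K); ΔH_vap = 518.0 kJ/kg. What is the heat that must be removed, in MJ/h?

Q_c = 11200 MJ/h

vapour 72.9→56.1 °C: -21.672 kJ/kg
condensation at 56.1 °C: -518 kJ/kg
liquid 56.1→-27.6 °C: -179.96 kJ/kg
Δh = -21.672 + -518 + -179.96 = -719.63 kJ/kg
Q = ṁ·Δh = 4.331 kg/s × -719.63 kJ/kg = -3116.7 kJ/s
|Q| = 3116.7 kW = 11220 MJ/h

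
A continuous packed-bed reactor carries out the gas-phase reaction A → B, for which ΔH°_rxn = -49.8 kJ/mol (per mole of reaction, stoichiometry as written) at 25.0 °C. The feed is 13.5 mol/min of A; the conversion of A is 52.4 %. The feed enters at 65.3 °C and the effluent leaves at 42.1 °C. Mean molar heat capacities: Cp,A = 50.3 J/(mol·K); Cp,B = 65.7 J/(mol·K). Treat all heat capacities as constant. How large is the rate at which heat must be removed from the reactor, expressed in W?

Extent of reaction ξ = 0.524 × 13.5 = 7.074 mol/min
Reaction term: ξ·ΔH°_rxn = 7.074 × -49.8 = -352.29 kJ/min
Sensible, feed 65.3→25 °C: -27.366 kJ/min
Outlet flows (mol/min): A 6.426, B 7.074
Sensible, products 25→42.1 °C: 13.475 kJ/min
Q = ΔH = -366.18 kJ/min = -6.1029 kW
Heat removed = 6102.9 W

Q_out = 6100 W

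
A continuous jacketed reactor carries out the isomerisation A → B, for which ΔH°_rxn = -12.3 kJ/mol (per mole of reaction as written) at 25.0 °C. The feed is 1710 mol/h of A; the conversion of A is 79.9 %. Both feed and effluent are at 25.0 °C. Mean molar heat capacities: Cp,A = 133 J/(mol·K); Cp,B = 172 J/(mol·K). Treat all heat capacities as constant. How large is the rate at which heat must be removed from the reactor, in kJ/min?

Extent of reaction ξ = 0.799 × 1710 = 1366.3 mol/h
Reaction term: ξ·ΔH°_rxn = 1366.3 × -12.3 = -16805 kJ/h
Q = ΔH = -16805 kJ/h = -4.6682 kW
Heat removed = 280.09 kJ/min

Q_out = 280 kJ/min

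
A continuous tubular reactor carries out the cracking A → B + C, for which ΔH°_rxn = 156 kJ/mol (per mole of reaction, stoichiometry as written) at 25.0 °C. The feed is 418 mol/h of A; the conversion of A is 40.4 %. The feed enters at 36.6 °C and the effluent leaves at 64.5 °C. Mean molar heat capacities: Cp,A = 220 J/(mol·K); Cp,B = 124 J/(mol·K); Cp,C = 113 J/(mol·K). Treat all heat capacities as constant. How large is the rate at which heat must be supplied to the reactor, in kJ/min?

Extent of reaction ξ = 0.404 × 418 = 168.87 mol/h
Reaction term: ξ·ΔH°_rxn = 168.87 × 156 = 26344 kJ/h
Sensible, feed 36.6→25 °C: -1066.7 kJ/h
Outlet flows (mol/h): A 249.13, B 168.87, C 168.87
Sensible, products 25→64.5 °C: 3745.8 kJ/h
Q = ΔH = 29023 kJ/h = 8.062 kW
Heat supplied = 483.72 kJ/min

Q_in = 484 kJ/min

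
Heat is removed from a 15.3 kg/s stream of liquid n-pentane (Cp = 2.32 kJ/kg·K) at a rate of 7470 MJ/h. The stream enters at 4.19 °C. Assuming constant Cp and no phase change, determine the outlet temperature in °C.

Q = 7470 MJ/h = 2075 kJ/s
ΔT = Q/(ṁ·Cp) = 2075/(15.3×2.32) = 58.457 K
T_out = 4.19 − 58.457 = -54.267 °C

T_out = -54.3 °C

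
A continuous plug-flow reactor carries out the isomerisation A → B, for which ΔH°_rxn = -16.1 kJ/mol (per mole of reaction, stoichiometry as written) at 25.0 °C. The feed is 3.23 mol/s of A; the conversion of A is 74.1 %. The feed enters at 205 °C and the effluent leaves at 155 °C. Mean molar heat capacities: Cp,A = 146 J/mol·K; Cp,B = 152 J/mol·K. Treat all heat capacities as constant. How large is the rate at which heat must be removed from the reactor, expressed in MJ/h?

Extent of reaction ξ = 0.741 × 3.23 = 2.3934 mol/s
Reaction term: ξ·ΔH°_rxn = 2.3934 × -16.1 = -38.534 kJ/s
Sensible, feed 205→25 °C: -84.884 kJ/s
Outlet flows (mol/s): A 0.83657, B 2.3934
Sensible, products 25→155 °C: 63.172 kJ/s
Q = ΔH = -60.246 kJ/s = -60.246 kW
Heat removed = 216.89 MJ/h

Q_out = 217 MJ/h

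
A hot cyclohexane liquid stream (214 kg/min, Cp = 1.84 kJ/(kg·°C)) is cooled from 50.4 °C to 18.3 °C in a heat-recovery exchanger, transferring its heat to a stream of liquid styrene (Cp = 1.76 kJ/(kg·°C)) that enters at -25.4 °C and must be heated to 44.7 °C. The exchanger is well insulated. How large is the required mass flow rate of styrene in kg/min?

ṁ_c = 102 kg/min

Heat released by hot stream: Q = 214 × 1.84 × (50.4 − 18.3) = 12640 kJ/min
Energy balance on cold side (adiabatic exchanger): Q = ṁ_c·Cp_c·(T_c,out − T_c,in)
ṁ_c = 12640 / [1.76 × (44.7 − -25.4)] = 102.45 kg/min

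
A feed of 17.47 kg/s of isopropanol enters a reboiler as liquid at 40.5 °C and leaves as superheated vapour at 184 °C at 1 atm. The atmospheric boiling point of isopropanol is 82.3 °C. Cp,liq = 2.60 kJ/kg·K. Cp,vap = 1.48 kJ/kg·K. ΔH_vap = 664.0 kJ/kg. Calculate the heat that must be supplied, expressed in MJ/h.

liquid 40.5→82.3 °C: 108.68 kJ/kg
vaporisation at 82.3 °C: 664 kJ/kg
vapour 82.3→184 °C: 150.52 kJ/kg
Δh = 108.68 + 664 + 150.52 = 923.2 kJ/kg
Q = ṁ·Δh = 17.47 kg/s × 923.2 kJ/kg = 16128 kJ/s
|Q| = 16128 kW = 58062 MJ/h

Q = 58100 MJ/h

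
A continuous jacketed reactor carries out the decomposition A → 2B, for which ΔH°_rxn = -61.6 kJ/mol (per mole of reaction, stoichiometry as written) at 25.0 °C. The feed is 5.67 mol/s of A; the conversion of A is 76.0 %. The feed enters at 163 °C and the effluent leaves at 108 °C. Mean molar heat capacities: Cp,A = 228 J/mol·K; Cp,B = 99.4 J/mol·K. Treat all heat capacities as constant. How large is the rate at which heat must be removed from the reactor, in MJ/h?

Extent of reaction ξ = 0.760 × 5.67 = 4.3092 mol/s
Reaction term: ξ·ΔH°_rxn = 4.3092 × -61.6 = -265.45 kJ/s
Sensible, feed 163→25 °C: -178.4 kJ/s
Outlet flows (mol/s): A 1.3608, B 8.6184
Sensible, products 25→108 °C: 96.855 kJ/s
Q = ΔH = -346.99 kJ/s = -346.99 kW
Heat removed = 1249.2 MJ/h

Q_out = 1250 MJ/h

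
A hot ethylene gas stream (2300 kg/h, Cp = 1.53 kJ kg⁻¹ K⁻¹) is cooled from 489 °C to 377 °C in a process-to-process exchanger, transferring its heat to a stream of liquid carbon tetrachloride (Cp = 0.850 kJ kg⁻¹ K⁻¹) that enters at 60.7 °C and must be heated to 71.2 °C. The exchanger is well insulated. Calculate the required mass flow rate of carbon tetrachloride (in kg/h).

ṁ_c = 44200 kg/h

Heat released by hot stream: Q = 2300 × 1.53 × (489 − 377) = 394130 kJ/h
Energy balance on cold side (adiabatic exchanger): Q = ṁ_c·Cp_c·(T_c,out − T_c,in)
ṁ_c = 394130 / [0.850 × (71.2 − 60.7)] = 44160 kg/h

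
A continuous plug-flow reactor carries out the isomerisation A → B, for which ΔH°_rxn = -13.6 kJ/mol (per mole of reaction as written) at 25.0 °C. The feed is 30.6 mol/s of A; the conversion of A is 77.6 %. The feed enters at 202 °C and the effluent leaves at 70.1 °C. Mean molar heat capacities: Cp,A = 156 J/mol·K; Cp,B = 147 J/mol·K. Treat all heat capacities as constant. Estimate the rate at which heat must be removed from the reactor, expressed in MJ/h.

Extent of reaction ξ = 0.776 × 30.6 = 23.746 mol/s
Reaction term: ξ·ΔH°_rxn = 23.746 × -13.6 = -322.94 kJ/s
Sensible, feed 202→25 °C: -844.93 kJ/s
Outlet flows (mol/s): A 6.8544, B 23.746
Sensible, products 25→70.1 °C: 205.65 kJ/s
Q = ΔH = -962.22 kJ/s = -962.22 kW
Heat removed = 3464 MJ/h

Q_out = 3460 MJ/h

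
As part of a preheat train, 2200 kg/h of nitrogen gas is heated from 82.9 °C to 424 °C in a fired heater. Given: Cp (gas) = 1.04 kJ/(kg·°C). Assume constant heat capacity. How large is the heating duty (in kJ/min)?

Q = ṁ·Cp·ΔT = 2200 × 1.04 × (424 − 82.9) = 780440 kJ/h
Converting: 780440 / 3600 s = 216.79 kW
Heating duty = 13007 kJ/min

Q = 13000 kJ/min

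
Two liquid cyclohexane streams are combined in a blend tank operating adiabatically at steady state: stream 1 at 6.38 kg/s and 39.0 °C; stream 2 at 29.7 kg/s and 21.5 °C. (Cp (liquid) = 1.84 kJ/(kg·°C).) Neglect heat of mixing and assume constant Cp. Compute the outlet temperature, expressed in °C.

T_out = 24.6 °C

Energy balance with Q = 0: Σ ṁᵢCp,ᵢ(T_out − Tᵢ) = 0
T_out = Σ ṁᵢCp,ᵢTᵢ / Σ ṁᵢCp,ᵢ
      = 1632.8 / 66.387 = 24.595 °C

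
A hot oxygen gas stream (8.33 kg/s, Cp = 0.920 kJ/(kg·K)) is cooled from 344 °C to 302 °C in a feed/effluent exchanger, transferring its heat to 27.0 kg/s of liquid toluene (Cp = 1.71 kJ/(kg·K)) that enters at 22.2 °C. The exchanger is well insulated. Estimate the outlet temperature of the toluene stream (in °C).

T_c,out = 29.2 °C

Heat released by hot stream: Q = 8.33 × 0.920 × (344 − 302) = 321.87 kJ/s
Energy balance on cold side (adiabatic exchanger): Q = ṁ_c·Cp_c·(T_c,out − T_c,in)
T_c,out = 22.2 + 321.87/(27.0 × 1.71) = 29.171 °C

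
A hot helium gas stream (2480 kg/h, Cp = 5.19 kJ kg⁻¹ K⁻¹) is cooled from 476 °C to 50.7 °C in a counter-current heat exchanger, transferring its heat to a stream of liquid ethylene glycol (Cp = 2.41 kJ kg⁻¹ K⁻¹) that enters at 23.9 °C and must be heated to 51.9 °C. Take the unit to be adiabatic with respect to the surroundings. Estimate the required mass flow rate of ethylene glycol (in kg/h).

ṁ_c = 81100 kg/h

Heat released by hot stream: Q = 2480 × 5.19 × (476 − 50.7) = 5.4741e+06 kJ/h
Energy balance on cold side (adiabatic exchanger): Q = ṁ_c·Cp_c·(T_c,out − T_c,in)
ṁ_c = 5.4741e+06 / [2.41 × (51.9 − 23.9)] = 81122 kg/h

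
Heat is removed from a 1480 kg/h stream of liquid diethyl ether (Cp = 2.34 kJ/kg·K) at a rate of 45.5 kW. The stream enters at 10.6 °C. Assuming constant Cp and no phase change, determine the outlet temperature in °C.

Q = 45.5 kW = 163800 kJ/h
ΔT = Q/(ṁ·Cp) = 163800/(1480×2.34) = 47.297 K
T_out = 10.6 − 47.297 = -36.697 °C

T_out = -36.7 °C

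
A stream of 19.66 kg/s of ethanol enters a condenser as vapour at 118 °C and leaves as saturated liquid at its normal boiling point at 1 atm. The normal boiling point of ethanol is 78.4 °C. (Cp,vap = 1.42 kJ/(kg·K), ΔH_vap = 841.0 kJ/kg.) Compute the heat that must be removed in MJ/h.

Q_c = 63500 MJ/h

vapour 118→78.4 °C: -56.232 kJ/kg
condensation at 78.4 °C: -841 kJ/kg
Δh = -56.232 + -841 = -897.23 kJ/kg
Q = ṁ·Δh = 19.66 kg/s × -897.23 kJ/kg = -17640 kJ/s
|Q| = 17640 kW = 63502 MJ/h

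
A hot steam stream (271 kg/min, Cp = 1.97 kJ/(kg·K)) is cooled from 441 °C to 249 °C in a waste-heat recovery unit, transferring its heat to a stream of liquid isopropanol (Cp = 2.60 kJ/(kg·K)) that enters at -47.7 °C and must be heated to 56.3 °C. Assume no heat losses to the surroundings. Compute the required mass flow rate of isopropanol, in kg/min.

ṁ_c = 379 kg/min

Heat released by hot stream: Q = 271 × 1.97 × (441 − 249) = 102500 kJ/min
Energy balance on cold side (adiabatic exchanger): Q = ṁ_c·Cp_c·(T_c,out − T_c,in)
ṁ_c = 102500 / [2.60 × (56.3 − -47.7)] = 379.08 kg/min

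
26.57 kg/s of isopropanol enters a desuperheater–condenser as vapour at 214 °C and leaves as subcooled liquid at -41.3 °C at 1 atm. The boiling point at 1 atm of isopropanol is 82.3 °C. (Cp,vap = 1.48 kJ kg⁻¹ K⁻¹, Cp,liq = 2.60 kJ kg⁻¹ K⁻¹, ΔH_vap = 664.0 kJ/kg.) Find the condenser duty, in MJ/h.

Q_c = 113000 MJ/h

vapour 214→82.3 °C: -194.92 kJ/kg
condensation at 82.3 °C: -664 kJ/kg
liquid 82.3→-41.3 °C: -321.36 kJ/kg
Δh = -194.92 + -664 + -321.36 = -1180.3 kJ/kg
Q = ṁ·Δh = 26.57 kg/s × -1180.3 kJ/kg = -31360 kJ/s
|Q| = 31360 kW = 112900 MJ/h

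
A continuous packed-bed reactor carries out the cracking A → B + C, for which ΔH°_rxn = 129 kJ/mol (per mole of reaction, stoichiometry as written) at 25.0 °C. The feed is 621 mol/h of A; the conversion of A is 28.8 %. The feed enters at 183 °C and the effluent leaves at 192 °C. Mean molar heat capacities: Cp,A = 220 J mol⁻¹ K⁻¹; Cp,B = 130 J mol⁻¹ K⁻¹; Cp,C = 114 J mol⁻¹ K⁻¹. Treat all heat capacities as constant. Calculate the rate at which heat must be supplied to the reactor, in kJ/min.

Q_in = 417 kJ/min

Extent of reaction ξ = 0.288 × 621 = 178.85 mol/h
Reaction term: ξ·ΔH°_rxn = 178.85 × 129 = 23071 kJ/h
Sensible, feed 183→25 °C: -21586 kJ/h
Outlet flows (mol/h): A 442.15, B 178.85, C 178.85
Sensible, products 25→192 °C: 23532 kJ/h
Q = ΔH = 25018 kJ/h = 6.9494 kW
Heat supplied = 416.96 kJ/min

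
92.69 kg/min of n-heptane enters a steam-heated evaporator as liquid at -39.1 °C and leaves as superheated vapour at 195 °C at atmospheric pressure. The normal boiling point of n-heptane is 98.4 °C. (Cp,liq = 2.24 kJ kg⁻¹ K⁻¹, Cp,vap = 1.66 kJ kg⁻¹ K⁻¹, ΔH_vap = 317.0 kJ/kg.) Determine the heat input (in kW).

liquid -39.1→98.4 °C: 308 kJ/kg
vaporisation at 98.4 °C: 317 kJ/kg
vapour 98.4→195 °C: 160.36 kJ/kg
Δh = 308 + 317 + 160.36 = 785.36 kJ/kg
Q = ṁ·Δh = 92.69 kg/min × 785.36 kJ/kg = 72795 kJ/min
|Q| = 1213.2 kW

Q = 1210 kW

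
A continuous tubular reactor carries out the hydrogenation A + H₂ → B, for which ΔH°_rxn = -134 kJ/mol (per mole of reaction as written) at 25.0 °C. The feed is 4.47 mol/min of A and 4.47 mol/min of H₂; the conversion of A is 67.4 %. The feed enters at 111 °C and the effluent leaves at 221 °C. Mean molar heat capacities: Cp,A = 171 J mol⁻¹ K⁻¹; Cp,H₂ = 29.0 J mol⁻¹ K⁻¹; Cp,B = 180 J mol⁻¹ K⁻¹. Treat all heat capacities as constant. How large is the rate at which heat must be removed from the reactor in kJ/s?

Extent of reaction ξ = 0.674 × 4.47 = 3.0128 mol/min
Reaction term: ξ·ΔH°_rxn = 3.0128 × -134 = -403.71 kJ/min
Sensible, feed 111→25 °C: -76.884 kJ/min
Outlet flows (mol/min): A 1.4572, H₂ 1.4572, B 3.0128
Sensible, products 25→221 °C: 163.41 kJ/min
Q = ΔH = -317.18 kJ/min = -5.2864 kW
Heat removed = 5.2864 kJ/s

Q_out = 5.29 kJ/s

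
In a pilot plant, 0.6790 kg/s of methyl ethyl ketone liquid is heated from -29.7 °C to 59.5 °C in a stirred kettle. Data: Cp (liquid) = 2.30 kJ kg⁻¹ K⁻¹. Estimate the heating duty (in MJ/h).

Q = 501 MJ/h

Q = ṁ·Cp·ΔT = 0.6790 × 2.30 × (59.5 − -29.7) = 139.3 kJ/s
Heating duty = 501.49 MJ/h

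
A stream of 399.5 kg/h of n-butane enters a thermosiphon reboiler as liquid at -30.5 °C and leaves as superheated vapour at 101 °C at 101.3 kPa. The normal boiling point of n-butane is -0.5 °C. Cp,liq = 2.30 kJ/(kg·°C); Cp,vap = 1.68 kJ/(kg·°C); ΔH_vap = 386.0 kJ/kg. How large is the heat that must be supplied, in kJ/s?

Q = 69.4 kJ/s

liquid -30.5→-0.5 °C: 69 kJ/kg
vaporisation at -0.5 °C: 386 kJ/kg
vapour -0.5→101 °C: 170.52 kJ/kg
Δh = 69 + 386 + 170.52 = 625.52 kJ/kg
Q = ṁ·Δh = 399.5 kg/h × 625.52 kJ/kg = 249900 kJ/h
|Q| = 69.415 kW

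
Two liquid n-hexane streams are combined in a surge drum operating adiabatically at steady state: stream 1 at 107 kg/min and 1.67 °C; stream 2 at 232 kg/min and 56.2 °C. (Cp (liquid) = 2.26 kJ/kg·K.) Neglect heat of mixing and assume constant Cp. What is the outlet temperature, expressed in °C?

T_out = 39.0 °C

Energy balance with Q = 0: Σ ṁᵢCp,ᵢ(T_out − Tᵢ) = 0
Σ ṁᵢCp,ᵢTᵢ = 107×2.26×1.67 + 232×2.26×56.2 = 29871
Σ ṁᵢCp,ᵢ = 107×2.26 + 232×2.26 = 766.14
T_out = 29871 / 766.14 = 38.988 °C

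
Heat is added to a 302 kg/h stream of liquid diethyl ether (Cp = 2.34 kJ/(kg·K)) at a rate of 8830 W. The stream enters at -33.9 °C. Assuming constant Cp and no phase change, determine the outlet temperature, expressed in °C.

T_out = 11.1 °C

Q = 8830 W = 31788 kJ/h
ΔT = Q/(ṁ·Cp) = 31788/(302×2.34) = 44.982 K
T_out = -33.9 + 44.982 = 11.082 °C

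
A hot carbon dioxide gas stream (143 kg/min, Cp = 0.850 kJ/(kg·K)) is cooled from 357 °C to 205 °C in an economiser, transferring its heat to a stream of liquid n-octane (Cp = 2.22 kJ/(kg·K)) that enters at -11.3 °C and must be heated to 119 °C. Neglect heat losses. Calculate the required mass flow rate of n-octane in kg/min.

ṁ_c = 63.9 kg/min

Heat released by hot stream: Q = 143 × 0.850 × (357 − 205) = 18476 kJ/min
Energy balance on cold side (adiabatic exchanger): Q = ṁ_c·Cp_c·(T_c,out − T_c,in)
ṁ_c = 18476 / [2.22 × (119 − -11.3)] = 63.871 kg/min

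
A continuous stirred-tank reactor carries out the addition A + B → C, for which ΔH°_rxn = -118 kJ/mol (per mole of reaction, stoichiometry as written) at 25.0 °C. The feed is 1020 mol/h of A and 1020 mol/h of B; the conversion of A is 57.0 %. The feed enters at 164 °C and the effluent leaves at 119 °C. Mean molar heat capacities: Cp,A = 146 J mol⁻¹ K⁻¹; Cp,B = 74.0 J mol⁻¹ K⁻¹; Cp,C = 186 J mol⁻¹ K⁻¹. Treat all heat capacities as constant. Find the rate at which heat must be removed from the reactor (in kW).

Extent of reaction ξ = 0.570 × 1020 = 581.4 mol/h
Reaction term: ξ·ΔH°_rxn = 581.4 × -118 = -68605 kJ/h
Sensible, feed 164→25 °C: -31192 kJ/h
Outlet flows (mol/h): A 438.6, B 438.6, C 581.4
Sensible, products 25→119 °C: 19235 kJ/h
Q = ΔH = -80561 kJ/h = -22.378 kW
Heat removed = 22.378 kW

Q_out = 22.4 kW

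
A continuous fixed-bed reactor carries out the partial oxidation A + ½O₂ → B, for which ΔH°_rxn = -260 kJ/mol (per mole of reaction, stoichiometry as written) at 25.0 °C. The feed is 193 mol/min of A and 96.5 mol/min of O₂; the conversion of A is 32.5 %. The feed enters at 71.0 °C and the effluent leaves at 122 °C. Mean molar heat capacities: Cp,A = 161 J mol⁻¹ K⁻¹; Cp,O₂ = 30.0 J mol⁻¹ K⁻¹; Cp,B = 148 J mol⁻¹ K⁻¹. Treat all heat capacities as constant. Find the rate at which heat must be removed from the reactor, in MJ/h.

Q_out = 885 MJ/h

Extent of reaction ξ = 0.325 × 193 = 62.725 mol/min
Reaction term: ξ·ΔH°_rxn = 62.725 × -260 = -16308 kJ/min
Sensible, feed 71.0→25 °C: -1562.5 kJ/min
Outlet flows (mol/min): A 130.28, O₂ 65.138, B 62.725
Sensible, products 25→122 °C: 3124.5 kJ/min
Q = ΔH = -14746 kJ/min = -245.77 kW
Heat removed = 884.79 MJ/h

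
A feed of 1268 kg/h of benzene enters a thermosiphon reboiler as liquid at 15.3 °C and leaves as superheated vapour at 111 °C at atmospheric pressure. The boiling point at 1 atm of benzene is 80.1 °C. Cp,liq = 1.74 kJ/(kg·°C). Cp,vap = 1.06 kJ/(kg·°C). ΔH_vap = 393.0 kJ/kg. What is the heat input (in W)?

Q = 190000 W

liquid 15.3→80.1 °C: 112.75 kJ/kg
vaporisation at 80.1 °C: 393 kJ/kg
vapour 80.1→111 °C: 32.754 kJ/kg
Δh = 112.75 + 393 + 32.754 = 538.51 kJ/kg
Q = ṁ·Δh = 1268 kg/h × 538.51 kJ/kg = 682830 kJ/h
|Q| = 189.67 kW = 189670 W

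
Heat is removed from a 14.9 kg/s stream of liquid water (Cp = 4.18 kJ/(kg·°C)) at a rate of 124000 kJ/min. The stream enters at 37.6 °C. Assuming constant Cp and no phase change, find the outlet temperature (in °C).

T_out = 4.42 °C

Q = 124000 kJ/min = 2066.7 kJ/s
ΔT = Q/(ṁ·Cp) = 2066.7/(14.9×4.18) = 33.182 K
T_out = 37.6 − 33.182 = 4.4176 °C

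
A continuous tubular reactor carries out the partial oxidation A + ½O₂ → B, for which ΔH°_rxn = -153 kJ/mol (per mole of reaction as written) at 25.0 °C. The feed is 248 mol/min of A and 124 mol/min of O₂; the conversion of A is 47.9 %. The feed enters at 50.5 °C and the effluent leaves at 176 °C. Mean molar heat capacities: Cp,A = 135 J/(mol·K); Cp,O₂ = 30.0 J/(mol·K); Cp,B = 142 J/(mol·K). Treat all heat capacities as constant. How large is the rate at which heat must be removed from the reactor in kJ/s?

Extent of reaction ξ = 0.479 × 248 = 118.79 mol/min
Reaction term: ξ·ΔH°_rxn = 118.79 × -153 = -18175 kJ/min
Sensible, feed 50.5→25 °C: -948.6 kJ/min
Outlet flows (mol/min): A 129.21, O₂ 64.604, B 118.79
Sensible, products 25→176 °C: 5473.7 kJ/min
Q = ΔH = -13650 kJ/min = -227.5 kW
Heat removed = 227.5 kJ/s

Q_out = 228 kJ/s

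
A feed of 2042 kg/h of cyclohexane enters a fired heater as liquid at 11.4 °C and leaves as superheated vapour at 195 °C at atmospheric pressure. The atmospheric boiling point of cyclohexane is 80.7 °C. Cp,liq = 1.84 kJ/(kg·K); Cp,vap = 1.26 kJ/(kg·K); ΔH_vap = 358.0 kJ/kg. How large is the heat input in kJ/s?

Q = 357 kJ/s

liquid 11.4→80.7 °C: 127.51 kJ/kg
vaporisation at 80.7 °C: 358 kJ/kg
vapour 80.7→195 °C: 144.02 kJ/kg
Δh = 127.51 + 358 + 144.02 = 629.53 kJ/kg
Q = ṁ·Δh = 2042 kg/h × 629.53 kJ/kg = 1.2855e+06 kJ/h
|Q| = 357.08 kW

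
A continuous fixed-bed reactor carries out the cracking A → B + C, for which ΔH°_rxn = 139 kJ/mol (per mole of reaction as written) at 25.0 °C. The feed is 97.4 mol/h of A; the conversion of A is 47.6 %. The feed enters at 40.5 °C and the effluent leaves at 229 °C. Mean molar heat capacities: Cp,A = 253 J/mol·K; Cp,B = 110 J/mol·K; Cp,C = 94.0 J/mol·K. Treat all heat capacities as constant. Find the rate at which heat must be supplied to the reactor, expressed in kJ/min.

Extent of reaction ξ = 0.476 × 97.4 = 46.362 mol/h
Reaction term: ξ·ΔH°_rxn = 46.362 × 139 = 6444.4 kJ/h
Sensible, feed 40.5→25 °C: -381.95 kJ/h
Outlet flows (mol/h): A 51.038, B 46.362, C 46.362
Sensible, products 25→229 °C: 4563.6 kJ/h
Q = ΔH = 10626 kJ/h = 2.9517 kW
Heat supplied = 177.1 kJ/min

Q_in = 177 kJ/min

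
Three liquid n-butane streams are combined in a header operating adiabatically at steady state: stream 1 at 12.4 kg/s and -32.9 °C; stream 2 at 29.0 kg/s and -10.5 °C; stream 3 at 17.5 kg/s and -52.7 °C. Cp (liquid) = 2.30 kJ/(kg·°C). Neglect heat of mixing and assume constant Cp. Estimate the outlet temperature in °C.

T_out = -27.8 °C

Energy balance with Q = 0: Σ ṁᵢCp,ᵢ(T_out − Tᵢ) = 0
Σ ṁᵢCp,ᵢTᵢ = 12.4×2.30×-32.9 + 29.0×2.30×-10.5 + 17.5×2.30×-52.7 = -3759.8
Σ ṁᵢCp,ᵢ = 12.4×2.30 + 29.0×2.30 + 17.5×2.30 = 135.47
T_out = -3759.8 / 135.47 = -27.754 °C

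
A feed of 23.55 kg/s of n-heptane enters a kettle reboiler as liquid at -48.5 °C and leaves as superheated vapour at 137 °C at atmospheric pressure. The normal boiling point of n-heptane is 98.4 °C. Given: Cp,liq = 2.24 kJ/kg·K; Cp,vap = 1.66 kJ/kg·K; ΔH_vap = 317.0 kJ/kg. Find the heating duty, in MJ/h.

liquid -48.5→98.4 °C: 329.06 kJ/kg
vaporisation at 98.4 °C: 317 kJ/kg
vapour 98.4→137 °C: 64.076 kJ/kg
Δh = 329.06 + 317 + 64.076 = 710.13 kJ/kg
Q = ṁ·Δh = 23.55 kg/s × 710.13 kJ/kg = 16724 kJ/s
|Q| = 16724 kW = 60205 MJ/h

Q = 60200 MJ/h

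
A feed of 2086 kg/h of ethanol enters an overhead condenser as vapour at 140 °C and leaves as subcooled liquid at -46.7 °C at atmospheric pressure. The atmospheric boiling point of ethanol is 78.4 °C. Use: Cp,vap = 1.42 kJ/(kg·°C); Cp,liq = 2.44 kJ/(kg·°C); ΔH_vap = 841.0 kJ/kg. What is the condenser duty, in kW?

Q_c = 715 kW

vapour 140→78.4 °C: -87.472 kJ/kg
condensation at 78.4 °C: -841 kJ/kg
liquid 78.4→-46.7 °C: -305.24 kJ/kg
Δh = -87.472 + -841 + -305.24 = -1233.7 kJ/kg
Q = ṁ·Δh = 2086 kg/h × -1233.7 kJ/kg = -2.5735e+06 kJ/h
|Q| = 714.87 kW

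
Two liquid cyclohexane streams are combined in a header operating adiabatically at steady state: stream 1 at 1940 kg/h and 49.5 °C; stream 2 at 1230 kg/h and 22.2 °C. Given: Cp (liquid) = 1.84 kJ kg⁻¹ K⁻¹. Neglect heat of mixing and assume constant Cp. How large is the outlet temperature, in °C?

Adiabatic, steady state ⇒ Σ ṁᵢCp,ᵢ(T_out − Tᵢ) = 0
T_out = Σ ṁᵢCp,ᵢTᵢ / Σ ṁᵢCp,ᵢ
      = 226940 / 5832.8 = 38.907 °C

T_out = 38.9 °C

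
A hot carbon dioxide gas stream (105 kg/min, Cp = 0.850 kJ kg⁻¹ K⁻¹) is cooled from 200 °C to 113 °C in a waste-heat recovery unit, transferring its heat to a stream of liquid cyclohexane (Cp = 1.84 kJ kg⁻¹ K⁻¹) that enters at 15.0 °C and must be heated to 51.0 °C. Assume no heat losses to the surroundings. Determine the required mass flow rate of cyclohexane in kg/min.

Heat released by hot stream: Q = 105 × 0.850 × (200 − 113) = 7764.8 kJ/min
Energy balance on cold side (adiabatic exchanger): Q = ṁ_c·Cp_c·(T_c,out − T_c,in)
ṁ_c = 7764.8 / [1.84 × (51.0 − 15.0)] = 117.22 kg/min

ṁ_c = 117 kg/min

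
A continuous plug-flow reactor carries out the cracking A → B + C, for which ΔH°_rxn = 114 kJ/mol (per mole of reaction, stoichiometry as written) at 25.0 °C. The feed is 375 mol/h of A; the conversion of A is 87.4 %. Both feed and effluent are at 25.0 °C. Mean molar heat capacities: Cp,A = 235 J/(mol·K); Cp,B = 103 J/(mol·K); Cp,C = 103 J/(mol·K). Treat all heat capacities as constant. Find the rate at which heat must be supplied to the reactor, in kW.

Extent of reaction ξ = 0.874 × 375 = 327.75 mol/h
Reaction term: ξ·ΔH°_rxn = 327.75 × 114 = 37364 kJ/h
Q = ΔH = 37364 kJ/h = 10.379 kW
Heat supplied = 10.379 kW

Q_in = 10.4 kW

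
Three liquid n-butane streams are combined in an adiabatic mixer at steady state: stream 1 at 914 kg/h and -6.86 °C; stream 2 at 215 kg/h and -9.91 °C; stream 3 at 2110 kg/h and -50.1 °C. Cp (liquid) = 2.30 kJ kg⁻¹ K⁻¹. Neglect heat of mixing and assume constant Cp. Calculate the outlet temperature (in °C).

T_out = -35.2 °C

Energy balance with Q = 0: Σ ṁᵢCp,ᵢ(T_out − Tᵢ) = 0
T_out = Σ ṁᵢCp,ᵢTᵢ / Σ ṁᵢCp,ᵢ
      = -262460 / 7449.7 = -35.231 °C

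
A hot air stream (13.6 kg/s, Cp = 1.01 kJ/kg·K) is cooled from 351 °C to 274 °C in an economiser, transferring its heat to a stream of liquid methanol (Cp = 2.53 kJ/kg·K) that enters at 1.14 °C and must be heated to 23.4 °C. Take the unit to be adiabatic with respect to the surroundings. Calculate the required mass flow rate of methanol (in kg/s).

Heat released by hot stream: Q = 13.6 × 1.01 × (351 − 274) = 1057.7 kJ/s
Energy balance on cold side (adiabatic exchanger): Q = ṁ_c·Cp_c·(T_c,out − T_c,in)
ṁ_c = 1057.7 / [2.53 × (23.4 − 1.14)] = 18.78 kg/s

ṁ_c = 18.8 kg/s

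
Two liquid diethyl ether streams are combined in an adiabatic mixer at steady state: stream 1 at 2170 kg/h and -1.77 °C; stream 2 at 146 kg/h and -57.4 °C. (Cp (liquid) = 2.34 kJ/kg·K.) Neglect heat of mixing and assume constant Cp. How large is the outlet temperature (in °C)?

T_out = -5.28 °C

Energy balance with Q = 0: Σ ṁᵢCp,ᵢ(T_out − Tᵢ) = 0
Σ ṁᵢCp,ᵢTᵢ = 2170×2.34×-1.77 + 146×2.34×-57.4 = -28598
Σ ṁᵢCp,ᵢ = 2170×2.34 + 146×2.34 = 5419.4
T_out = -28598 / 5419.4 = -5.2769 °C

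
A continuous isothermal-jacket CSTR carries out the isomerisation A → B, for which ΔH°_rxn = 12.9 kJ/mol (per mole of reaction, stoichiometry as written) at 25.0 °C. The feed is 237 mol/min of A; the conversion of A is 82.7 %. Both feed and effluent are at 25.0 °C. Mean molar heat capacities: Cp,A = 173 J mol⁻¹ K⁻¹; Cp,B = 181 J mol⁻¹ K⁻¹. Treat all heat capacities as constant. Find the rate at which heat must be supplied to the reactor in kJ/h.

Extent of reaction ξ = 0.827 × 237 = 196 mol/min
Reaction term: ξ·ΔH°_rxn = 196 × 12.9 = 2528.4 kJ/min
Q = ΔH = 2528.4 kJ/min = 42.14 kW
Heat supplied = 151700 kJ/h

Q_in = 152000 kJ/h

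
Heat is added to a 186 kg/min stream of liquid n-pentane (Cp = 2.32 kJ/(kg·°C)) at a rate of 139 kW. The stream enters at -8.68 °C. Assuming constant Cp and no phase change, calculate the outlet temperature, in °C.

Q = 139 kW = 8340 kJ/min
ΔT = Q/(ṁ·Cp) = 8340/(186×2.32) = 19.327 K
T_out = -8.68 + 19.327 = 10.647 °C

T_out = 10.6 °C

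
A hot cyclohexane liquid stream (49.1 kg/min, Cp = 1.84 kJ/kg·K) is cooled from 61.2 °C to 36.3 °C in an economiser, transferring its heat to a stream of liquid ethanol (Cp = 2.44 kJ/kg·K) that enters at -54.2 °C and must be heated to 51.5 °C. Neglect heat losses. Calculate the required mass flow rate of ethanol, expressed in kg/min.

ṁ_c = 8.72 kg/min

Heat released by hot stream: Q = 49.1 × 1.84 × (61.2 − 36.3) = 2249.6 kJ/min
Energy balance on cold side (adiabatic exchanger): Q = ṁ_c·Cp_c·(T_c,out − T_c,in)
ṁ_c = 2249.6 / [2.44 × (51.5 − -54.2)] = 8.7224 kg/min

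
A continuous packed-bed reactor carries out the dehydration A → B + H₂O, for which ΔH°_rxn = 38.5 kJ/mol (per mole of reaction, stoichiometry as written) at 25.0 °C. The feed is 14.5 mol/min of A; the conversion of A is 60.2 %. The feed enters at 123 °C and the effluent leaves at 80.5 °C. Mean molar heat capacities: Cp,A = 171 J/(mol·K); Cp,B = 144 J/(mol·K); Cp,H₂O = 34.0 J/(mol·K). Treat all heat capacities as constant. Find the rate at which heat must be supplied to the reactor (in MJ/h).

Extent of reaction ξ = 0.602 × 14.5 = 8.729 mol/min
Reaction term: ξ·ΔH°_rxn = 8.729 × 38.5 = 336.07 kJ/min
Sensible, feed 123→25 °C: -242.99 kJ/min
Outlet flows (mol/min): A 5.771, B 8.729, H₂O 8.729
Sensible, products 25→80.5 °C: 141 kJ/min
Q = ΔH = 234.08 kJ/min = 3.9013 kW
Heat supplied = 14.045 MJ/h

Q_in = 14.0 MJ/h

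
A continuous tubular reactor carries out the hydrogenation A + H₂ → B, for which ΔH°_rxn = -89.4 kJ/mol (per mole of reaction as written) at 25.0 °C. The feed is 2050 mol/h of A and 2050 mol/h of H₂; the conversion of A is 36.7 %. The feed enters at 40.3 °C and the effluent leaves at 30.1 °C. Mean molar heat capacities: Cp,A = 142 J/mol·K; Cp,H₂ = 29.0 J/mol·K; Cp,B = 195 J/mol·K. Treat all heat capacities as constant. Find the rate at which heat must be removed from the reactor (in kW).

Extent of reaction ξ = 0.367 × 2050 = 752.35 mol/h
Reaction term: ξ·ΔH°_rxn = 752.35 × -89.4 = -67260 kJ/h
Sensible, feed 40.3→25 °C: -5363.4 kJ/h
Outlet flows (mol/h): A 1297.7, H₂ 1297.7, B 752.35
Sensible, products 25→30.1 °C: 1879.9 kJ/h
Q = ΔH = -70744 kJ/h = -19.651 kW
Heat removed = 19.651 kW

Q_out = 19.7 kW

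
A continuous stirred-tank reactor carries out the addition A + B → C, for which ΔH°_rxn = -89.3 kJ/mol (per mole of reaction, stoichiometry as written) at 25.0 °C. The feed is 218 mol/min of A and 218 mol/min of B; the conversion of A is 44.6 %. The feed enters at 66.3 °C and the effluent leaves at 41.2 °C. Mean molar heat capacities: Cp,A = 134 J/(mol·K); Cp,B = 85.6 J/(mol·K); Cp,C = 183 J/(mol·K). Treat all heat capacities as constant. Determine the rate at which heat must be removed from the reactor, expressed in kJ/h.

Q_out = 597000 kJ/h

Extent of reaction ξ = 0.446 × 218 = 97.228 mol/min
Reaction term: ξ·ΔH°_rxn = 97.228 × -89.3 = -8682.5 kJ/min
Sensible, feed 66.3→25 °C: -1977.1 kJ/min
Outlet flows (mol/min): A 120.77, B 120.77, C 97.228
Sensible, products 25→41.2 °C: 717.89 kJ/min
Q = ΔH = -9941.7 kJ/min = -165.7 kW
Heat removed = 596500 kJ/h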